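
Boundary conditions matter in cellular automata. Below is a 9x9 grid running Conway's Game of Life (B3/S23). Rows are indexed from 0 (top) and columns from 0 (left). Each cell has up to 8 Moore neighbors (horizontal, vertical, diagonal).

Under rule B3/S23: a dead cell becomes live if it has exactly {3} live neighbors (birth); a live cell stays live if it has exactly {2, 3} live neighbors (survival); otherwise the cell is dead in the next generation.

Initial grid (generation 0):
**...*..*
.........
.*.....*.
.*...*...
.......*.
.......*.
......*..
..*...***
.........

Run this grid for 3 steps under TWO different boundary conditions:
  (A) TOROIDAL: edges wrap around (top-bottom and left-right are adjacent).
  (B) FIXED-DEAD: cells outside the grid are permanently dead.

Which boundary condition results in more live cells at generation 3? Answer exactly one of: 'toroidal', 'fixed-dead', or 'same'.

Answer: toroidal

Derivation:
Under TOROIDAL boundary, generation 3:
**......*
**.......
.........
.........
.....**..
....*..*.
....*..*.
.....*...
.....***.
Population = 15

Under FIXED-DEAD boundary, generation 3:
.........
.........
.........
.........
.....**..
....*..*.
.....*...
.....**.*
......**.
Population = 10

Comparison: toroidal=15, fixed-dead=10 -> toroidal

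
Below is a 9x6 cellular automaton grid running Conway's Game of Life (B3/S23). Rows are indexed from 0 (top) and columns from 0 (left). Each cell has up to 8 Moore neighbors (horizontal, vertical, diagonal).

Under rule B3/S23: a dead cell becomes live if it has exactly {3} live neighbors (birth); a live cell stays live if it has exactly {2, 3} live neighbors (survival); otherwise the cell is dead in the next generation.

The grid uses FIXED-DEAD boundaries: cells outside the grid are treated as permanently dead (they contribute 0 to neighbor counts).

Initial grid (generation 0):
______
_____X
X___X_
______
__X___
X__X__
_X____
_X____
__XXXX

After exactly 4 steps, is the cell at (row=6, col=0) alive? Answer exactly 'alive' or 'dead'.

Simulating step by step:
Generation 0 (given above): 12 live cells
Generation 1: 11 live cells
______
______
______
______
______
_XX___
XXX___
_X_XX_
__XXX_
Generation 2: 7 live cells
______
______
______
______
______
X_X___
X_____
X___X_
__X_X_
Generation 3: 5 live cells
______
______
______
______
______
_X____
X_____
_X_X__
___X__
Generation 4: 5 live cells
______
______
______
______
______
______
XXX___
__X___
__X___

Cell (6,0) at generation 4: 1 -> alive

Answer: alive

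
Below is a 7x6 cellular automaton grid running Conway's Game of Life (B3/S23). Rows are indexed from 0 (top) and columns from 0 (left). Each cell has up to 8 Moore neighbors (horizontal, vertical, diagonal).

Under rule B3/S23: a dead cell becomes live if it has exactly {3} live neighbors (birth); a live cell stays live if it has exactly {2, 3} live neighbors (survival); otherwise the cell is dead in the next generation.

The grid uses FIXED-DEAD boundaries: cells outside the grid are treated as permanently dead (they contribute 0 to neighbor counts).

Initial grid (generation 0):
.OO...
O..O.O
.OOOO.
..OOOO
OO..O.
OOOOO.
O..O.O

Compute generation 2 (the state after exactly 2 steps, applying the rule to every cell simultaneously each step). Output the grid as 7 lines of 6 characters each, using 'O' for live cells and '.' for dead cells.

Simulating step by step:
Generation 0 (given above): 24 live cells
Generation 1: 10 live cells
.OO...
O.....
.O....
O....O
O.....
.....O
O..O..
Generation 2: 7 live cells
(generation 2 grid is the final answer)

Answer: .O....
O.O...
OO....
OO....
......
......
......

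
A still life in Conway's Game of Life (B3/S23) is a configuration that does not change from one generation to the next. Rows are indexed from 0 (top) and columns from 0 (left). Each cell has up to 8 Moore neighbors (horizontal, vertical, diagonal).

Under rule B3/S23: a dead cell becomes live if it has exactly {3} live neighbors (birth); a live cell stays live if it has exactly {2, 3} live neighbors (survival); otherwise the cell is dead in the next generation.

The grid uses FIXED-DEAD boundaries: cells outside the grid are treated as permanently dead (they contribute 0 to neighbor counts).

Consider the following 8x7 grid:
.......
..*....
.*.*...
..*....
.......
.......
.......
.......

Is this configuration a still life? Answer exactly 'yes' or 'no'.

Compute generation 1 and compare to generation 0 (given above):
Generation 1:
.......
..*....
.*.*...
..*....
.......
.......
.......
.......
The grids are IDENTICAL -> still life.

Answer: yes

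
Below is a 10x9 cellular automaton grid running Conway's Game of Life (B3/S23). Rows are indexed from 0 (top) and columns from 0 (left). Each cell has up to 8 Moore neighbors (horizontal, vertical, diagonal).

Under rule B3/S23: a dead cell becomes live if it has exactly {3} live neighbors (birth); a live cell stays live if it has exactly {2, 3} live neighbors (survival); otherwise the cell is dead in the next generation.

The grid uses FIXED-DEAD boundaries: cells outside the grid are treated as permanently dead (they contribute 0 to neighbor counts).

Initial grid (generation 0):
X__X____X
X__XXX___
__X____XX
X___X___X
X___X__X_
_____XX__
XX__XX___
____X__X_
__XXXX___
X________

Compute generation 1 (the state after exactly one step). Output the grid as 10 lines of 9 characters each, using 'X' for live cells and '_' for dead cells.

Simulating step by step:
Generation 0 (given above): 29 live cells
Generation 1: 29 live cells
(generation 1 grid is the final answer)

Answer: ___X_____
_XXXX__XX
_X___X_XX
_X_X____X
____X_XX_
XX____X__
____X____
_XX___X__
___XXX___
___XX____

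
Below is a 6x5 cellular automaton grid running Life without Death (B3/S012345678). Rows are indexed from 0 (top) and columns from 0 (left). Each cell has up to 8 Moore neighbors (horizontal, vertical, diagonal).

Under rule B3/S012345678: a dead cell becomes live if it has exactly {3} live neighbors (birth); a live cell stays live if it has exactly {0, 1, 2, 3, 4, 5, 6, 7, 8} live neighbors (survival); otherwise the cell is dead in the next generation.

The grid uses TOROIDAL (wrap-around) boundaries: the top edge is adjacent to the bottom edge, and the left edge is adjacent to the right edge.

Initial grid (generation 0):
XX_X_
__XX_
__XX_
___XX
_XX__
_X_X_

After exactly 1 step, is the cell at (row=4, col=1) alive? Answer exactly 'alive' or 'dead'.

Answer: alive

Derivation:
Simulating step by step:
Generation 0 (given above): 13 live cells
Generation 1: 17 live cells
XX_X_
__XX_
__XX_
_X_XX
XXX_X
_X_XX

Cell (4,1) at generation 1: 1 -> alive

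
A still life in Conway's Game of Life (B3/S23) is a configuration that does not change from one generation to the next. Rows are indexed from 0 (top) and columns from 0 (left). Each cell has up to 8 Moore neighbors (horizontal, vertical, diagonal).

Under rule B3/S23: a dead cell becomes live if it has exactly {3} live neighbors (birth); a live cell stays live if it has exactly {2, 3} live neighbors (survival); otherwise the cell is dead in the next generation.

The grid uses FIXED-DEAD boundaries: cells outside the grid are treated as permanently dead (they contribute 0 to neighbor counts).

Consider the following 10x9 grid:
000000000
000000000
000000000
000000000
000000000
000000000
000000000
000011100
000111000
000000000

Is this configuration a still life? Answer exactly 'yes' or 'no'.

Answer: no

Derivation:
Compute generation 1 and compare to generation 0 (given above):
Generation 1:
000000000
000000000
000000000
000000000
000000000
000000000
000001000
000100100
000100100
000010000
Cell (6,5) differs: gen0=0 vs gen1=1 -> NOT a still life.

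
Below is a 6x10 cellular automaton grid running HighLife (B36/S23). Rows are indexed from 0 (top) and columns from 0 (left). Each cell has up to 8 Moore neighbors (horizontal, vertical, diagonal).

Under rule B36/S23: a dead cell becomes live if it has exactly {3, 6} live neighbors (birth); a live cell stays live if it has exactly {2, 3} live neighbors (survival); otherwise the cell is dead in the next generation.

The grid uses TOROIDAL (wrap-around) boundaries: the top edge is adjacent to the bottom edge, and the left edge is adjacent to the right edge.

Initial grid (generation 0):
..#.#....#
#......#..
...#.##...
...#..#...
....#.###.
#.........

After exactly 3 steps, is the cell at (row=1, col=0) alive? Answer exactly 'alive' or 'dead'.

Answer: alive

Derivation:
Simulating step by step:
Generation 0 (given above): 15 live cells
Generation 1: 20 live cells
##.......#
...####...
....####..
...#......
.....###..
...#.#.###
Generation 2: 16 live cells
#.##...#.#
#..#...#..
.......#..
......#...
.....#.#..
....##.#.#
Generation 3: 27 live cells
####...#.#
####..##.#
......##..
......##..
....##.##.
#..###.#.#

Cell (1,0) at generation 3: 1 -> alive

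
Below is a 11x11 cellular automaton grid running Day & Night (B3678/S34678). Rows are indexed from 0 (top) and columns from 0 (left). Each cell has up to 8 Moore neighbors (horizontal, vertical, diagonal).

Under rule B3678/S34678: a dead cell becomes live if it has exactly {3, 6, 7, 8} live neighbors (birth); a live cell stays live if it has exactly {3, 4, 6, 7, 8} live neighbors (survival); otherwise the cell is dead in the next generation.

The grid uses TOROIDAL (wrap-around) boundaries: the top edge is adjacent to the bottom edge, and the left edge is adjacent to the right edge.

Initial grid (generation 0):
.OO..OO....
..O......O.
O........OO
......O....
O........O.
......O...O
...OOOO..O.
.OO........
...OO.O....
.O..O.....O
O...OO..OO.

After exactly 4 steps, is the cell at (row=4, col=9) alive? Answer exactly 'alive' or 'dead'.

Simulating step by step:
Generation 0 (given above): 32 live cells
Generation 1: 33 live cells
.O.OOO..OOO
O..........
..........O
O........O.
..........O
....O....OO
..O..O.....
..O...O....
OO.O.O.....
O...O....O.
O.OOOOO...O
Generation 2: 27 live cells
.O.O.OO..OO
O...O......
O.........O
...........
O.........O
...........
...O.......
..OOOO.....
.OO.O.....O
O.....O....
O.O.O...O..
Generation 3: 27 live cells
.OOO.O....O
OO...O...O.
...........
...........
...........
...........
..OO.......
.OO.O......
OOO.O......
O.O..O....O
O..O..OO.O.
Generation 4: 29 live cells
.OO.....OOO
OO..O.....O
...........
...........
...........
...........
.OOO.......
O..O.......
OOO..O....O
OOO.O.O...O
O..O.OO....

Cell (4,9) at generation 4: 0 -> dead

Answer: dead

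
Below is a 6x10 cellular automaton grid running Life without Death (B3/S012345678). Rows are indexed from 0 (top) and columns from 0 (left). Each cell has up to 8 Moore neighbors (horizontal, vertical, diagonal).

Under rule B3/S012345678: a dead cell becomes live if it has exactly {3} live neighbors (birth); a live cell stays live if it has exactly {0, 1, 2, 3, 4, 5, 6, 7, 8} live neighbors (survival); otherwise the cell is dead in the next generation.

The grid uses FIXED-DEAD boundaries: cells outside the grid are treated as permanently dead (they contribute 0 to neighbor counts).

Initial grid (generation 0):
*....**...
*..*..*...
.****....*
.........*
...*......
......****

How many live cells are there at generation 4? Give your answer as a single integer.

Simulating step by step:
Generation 0 (given above): 17 live cells
Generation 1: 20 live cells
*....**...
*..*..*...
.****....*
....*....*
...*...*.*
......****
Generation 2: 22 live cells
*....**...
*..*..*...
.*****...*
....*....*
...*..**.*
......****
Generation 3: 24 live cells
*....**...
*..*..*...
.*****...*
....*.*..*
...*.***.*
......****
Generation 4: 28 live cells
*....**...
*..*..*...
.******..*
....*.**.*
...*****.*
.....*****
Population at generation 4: 28

Answer: 28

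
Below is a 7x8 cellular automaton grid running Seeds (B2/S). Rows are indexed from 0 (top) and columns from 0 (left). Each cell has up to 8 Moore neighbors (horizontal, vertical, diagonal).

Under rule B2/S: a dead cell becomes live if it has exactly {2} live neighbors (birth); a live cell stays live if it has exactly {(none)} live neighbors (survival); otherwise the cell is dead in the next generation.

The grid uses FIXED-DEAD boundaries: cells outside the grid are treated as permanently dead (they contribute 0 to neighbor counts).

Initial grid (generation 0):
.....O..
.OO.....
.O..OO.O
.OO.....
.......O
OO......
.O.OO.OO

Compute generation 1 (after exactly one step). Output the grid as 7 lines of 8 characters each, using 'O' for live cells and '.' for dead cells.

Simulating step by step:
Generation 0 (given above): 17 live cells
Generation 1: 14 live cells
(generation 1 grid is the final answer)

Answer: .OO.....
O..O....
......O.
O..OOO.O
........
...OOO..
.....O..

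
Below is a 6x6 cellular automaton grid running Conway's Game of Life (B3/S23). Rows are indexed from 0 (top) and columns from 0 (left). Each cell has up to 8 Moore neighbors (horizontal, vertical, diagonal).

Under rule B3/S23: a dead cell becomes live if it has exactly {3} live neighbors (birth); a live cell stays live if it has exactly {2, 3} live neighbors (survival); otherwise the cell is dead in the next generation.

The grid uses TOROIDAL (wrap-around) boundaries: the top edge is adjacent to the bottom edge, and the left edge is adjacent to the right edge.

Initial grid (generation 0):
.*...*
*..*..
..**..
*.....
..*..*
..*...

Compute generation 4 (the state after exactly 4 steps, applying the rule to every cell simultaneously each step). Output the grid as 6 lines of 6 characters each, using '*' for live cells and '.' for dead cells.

Simulating step by step:
Generation 0 (given above): 10 live cells
Generation 1: 17 live cells
***...
**.**.
.***..
.***..
.*....
***...
Generation 2: 5 live cells
......
....**
......
*..*..
...*..
......
Generation 3: 2 live cells
......
......
....**
......
......
......
Generation 4: 0 live cells
(generation 4 grid is the final answer)

Answer: ......
......
......
......
......
......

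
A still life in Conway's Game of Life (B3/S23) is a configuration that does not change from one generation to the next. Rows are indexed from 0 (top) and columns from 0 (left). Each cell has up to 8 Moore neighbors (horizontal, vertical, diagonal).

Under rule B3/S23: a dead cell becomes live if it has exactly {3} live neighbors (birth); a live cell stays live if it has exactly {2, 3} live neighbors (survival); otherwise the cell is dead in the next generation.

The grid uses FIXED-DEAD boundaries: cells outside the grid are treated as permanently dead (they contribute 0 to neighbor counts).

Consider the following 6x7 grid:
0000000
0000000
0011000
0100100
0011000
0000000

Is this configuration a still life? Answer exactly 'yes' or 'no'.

Compute generation 1 and compare to generation 0 (given above):
Generation 1:
0000000
0000000
0011000
0100100
0011000
0000000
The grids are IDENTICAL -> still life.

Answer: yes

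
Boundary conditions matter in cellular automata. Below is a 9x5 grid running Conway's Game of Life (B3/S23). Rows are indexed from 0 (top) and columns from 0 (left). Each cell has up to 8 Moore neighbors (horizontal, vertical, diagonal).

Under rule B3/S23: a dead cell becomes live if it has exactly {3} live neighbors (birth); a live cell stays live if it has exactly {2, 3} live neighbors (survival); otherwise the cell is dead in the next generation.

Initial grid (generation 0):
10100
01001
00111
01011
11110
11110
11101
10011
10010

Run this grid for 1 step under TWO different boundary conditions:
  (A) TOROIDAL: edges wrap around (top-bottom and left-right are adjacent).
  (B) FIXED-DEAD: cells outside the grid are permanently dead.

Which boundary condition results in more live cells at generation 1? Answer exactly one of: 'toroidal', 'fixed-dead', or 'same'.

Under TOROIDAL boundary, generation 1:
10110
01001
01000
00000
00000
00000
00000
00000
10110
Population = 9

Under FIXED-DEAD boundary, generation 1:
01000
01001
01000
10000
00000
00001
00001
10001
00011
Population = 11

Comparison: toroidal=9, fixed-dead=11 -> fixed-dead

Answer: fixed-dead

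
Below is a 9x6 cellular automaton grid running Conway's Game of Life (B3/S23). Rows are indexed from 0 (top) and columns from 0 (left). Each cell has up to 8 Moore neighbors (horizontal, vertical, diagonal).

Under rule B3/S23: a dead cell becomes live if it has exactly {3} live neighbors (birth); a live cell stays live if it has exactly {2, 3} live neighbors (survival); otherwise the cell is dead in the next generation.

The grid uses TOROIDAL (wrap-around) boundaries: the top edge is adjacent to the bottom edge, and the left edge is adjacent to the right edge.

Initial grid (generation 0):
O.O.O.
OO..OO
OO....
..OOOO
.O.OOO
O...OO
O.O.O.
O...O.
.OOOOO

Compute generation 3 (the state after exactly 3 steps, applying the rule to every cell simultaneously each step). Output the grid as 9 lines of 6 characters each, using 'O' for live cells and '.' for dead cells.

Answer: ......
..OO..
......
......
......
O.....
.OO...
......
......

Derivation:
Simulating step by step:
Generation 0 (given above): 30 live cells
Generation 1: 9 live cells
......
..OOO.
......
......
.O....
..O...
O...O.
O.....
..O...
Generation 2: 8 live cells
..O...
...O..
...O..
......
......
.O....
.O...O
.O...O
......
Generation 3: 5 live cells
(generation 3 grid is the final answer)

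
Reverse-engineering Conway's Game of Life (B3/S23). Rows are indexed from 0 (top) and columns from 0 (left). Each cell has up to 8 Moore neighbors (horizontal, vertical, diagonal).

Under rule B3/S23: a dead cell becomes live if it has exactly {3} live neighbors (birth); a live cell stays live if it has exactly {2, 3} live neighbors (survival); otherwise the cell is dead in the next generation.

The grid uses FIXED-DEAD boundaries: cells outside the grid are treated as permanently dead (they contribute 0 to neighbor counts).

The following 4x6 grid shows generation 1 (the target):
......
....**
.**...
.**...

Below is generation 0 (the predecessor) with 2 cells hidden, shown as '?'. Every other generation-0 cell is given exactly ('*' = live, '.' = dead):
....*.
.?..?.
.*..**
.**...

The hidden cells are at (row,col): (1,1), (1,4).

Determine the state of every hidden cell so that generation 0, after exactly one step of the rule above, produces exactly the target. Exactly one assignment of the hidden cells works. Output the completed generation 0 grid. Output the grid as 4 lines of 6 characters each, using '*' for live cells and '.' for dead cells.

Hidden generation-0 cells (in order): (1,1), (1,4).
A hidden cell only influences target cells in its own 3x3 neighborhood. Try each of the 2^2 = 4 assignments, step the completed generation 0 forward once under B3/S23, and compare with the target:
  (1,1)=. (1,4)=. -> step reproduces the target at every cell -> ACCEPT
  (1,1)=. (1,4)=* -> step gives (1,3)='*' but target has '.' -> reject
  (1,1)=* (1,4)=. -> step gives (2,0)='*' but target has '.' -> reject
  (1,1)=* (1,4)=* -> step gives (1,3)='*' but target has '.' -> reject
Unique solution: (1,1)=dead, (1,4)=dead.
Check: live-neighbor counts of every cell in the completed generation 0:
000101
111233
223211
222222
Applying B3/S23 to generation 0 with these counts gives:
......
....**
.**...
.**...
which matches the target exactly.

Answer: ....*.
......
.*..**
.**...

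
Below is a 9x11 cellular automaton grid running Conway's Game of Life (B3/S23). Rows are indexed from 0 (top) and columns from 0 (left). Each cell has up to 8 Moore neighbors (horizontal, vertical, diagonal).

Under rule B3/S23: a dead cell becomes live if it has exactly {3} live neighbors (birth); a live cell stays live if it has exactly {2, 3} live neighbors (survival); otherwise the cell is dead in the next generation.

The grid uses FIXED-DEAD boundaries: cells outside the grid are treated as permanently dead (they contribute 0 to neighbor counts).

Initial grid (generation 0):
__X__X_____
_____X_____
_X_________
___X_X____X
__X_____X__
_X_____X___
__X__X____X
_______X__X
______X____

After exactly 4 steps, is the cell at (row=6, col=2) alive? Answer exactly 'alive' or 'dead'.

Simulating step by step:
Generation 0 (given above): 17 live cells
Generation 1: 7 live cells
___________
___________
____X______
__X________
__X________
_XX________
______X____
______X____
___________
Generation 2: 5 live cells
___________
___________
___________
___X_______
__XX_______
_XX________
___________
___________
___________
Generation 3: 7 live cells
___________
___________
___________
__XX_______
_X_X_______
_XXX_______
___________
___________
___________
Generation 4: 7 live cells
___________
___________
___________
__XX_______
_X__X______
_X_X_______
__X________
___________
___________

Cell (6,2) at generation 4: 1 -> alive

Answer: alive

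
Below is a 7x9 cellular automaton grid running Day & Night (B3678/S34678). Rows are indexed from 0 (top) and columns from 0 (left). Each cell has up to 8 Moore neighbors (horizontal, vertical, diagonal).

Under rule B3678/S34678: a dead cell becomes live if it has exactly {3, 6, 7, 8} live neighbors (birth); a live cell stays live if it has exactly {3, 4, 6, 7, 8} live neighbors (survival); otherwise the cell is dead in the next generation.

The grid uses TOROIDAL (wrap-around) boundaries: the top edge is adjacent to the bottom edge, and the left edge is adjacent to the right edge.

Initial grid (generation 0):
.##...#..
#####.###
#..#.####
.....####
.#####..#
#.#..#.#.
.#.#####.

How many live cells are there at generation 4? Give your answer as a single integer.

Answer: 28

Derivation:
Simulating step by step:
Generation 0 (given above): 37 live cells
Generation 1: 34 live cells
..##.#.#.
...##..#.
...#..###
.#..#.##.
.######.#
#..##.##.
##.###.##
Generation 2: 33 live cells
###.##.#.
...###.#.
..##..#.#
....##.#.
.##..#.##
..####..#
##..####.
Generation 3: 33 live cells
###.####.
#....#.#.
...##.#..
##..##.#.
#.#.##.##
..##..#.#
#..###.#.
Generation 4: 28 live cells
##....###
..#...##.
##..#.##.
###....#.
#.#.##.#.
..#.#.#..
#.....##.
Population at generation 4: 28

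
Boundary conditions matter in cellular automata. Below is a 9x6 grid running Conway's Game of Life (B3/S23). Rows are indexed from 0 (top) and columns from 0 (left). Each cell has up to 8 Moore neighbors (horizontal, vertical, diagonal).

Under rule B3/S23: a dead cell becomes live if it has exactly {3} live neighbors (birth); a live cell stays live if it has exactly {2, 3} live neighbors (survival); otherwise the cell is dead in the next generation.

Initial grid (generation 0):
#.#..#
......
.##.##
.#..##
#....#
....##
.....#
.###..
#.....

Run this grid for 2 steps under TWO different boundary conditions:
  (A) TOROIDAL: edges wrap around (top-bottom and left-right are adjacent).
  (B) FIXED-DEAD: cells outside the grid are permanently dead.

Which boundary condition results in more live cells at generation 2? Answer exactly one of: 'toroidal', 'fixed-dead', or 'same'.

Under TOROIDAL boundary, generation 2:
.#....
......
#....#
##....
..##..
...###
#.####
......
....#.
Population = 16

Under FIXED-DEAD boundary, generation 2:
...##.
.#...#
#....#
#.....
.####.
...###
.###.#
......
.##...
Population = 20

Comparison: toroidal=16, fixed-dead=20 -> fixed-dead

Answer: fixed-dead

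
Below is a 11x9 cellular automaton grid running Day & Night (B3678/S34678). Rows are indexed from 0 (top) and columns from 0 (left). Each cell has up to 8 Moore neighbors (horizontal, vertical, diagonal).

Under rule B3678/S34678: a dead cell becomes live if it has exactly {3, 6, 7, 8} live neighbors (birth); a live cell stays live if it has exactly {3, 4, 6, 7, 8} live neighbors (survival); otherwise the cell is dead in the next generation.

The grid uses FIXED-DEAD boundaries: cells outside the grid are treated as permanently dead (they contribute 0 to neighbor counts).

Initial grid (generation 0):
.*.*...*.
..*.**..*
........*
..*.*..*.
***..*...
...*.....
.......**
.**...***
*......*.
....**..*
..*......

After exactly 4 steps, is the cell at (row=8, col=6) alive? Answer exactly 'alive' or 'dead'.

Simulating step by step:
Generation 0 (given above): 29 live cells
Generation 1: 22 live cells
..*.*....
...*...*.
....**.*.
...*.....
.**.*....
.**......
..*...***
......*.*
.*...*.*.
.........
.........
Generation 2: 22 live cells
...*.....
...*.**..
...**.*..
..**.*...
.**......
.**....*.
.*.....*.
.....****
......*..
.........
.........
Generation 3: 19 live cells
....*....
..**.*...
...*..*..
.***.....
.*.......
***......
..*....*.
......**.
.....**..
.........
.........
Generation 4: 16 live cells
...*.....
...*.....
.***.....
..*......
..**.....
.**......
......*..
.....***.
......**.
.........
.........

Cell (8,6) at generation 4: 1 -> alive

Answer: alive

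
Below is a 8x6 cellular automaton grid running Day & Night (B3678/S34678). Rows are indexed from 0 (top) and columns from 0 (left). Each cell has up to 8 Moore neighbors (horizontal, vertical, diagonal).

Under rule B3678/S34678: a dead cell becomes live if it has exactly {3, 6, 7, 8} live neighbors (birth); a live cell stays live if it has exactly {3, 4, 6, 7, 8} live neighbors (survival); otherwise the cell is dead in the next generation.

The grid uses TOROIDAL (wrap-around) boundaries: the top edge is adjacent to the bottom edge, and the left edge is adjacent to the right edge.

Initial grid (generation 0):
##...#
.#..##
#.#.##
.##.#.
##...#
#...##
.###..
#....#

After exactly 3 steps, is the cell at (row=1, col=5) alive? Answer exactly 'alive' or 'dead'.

Answer: alive

Derivation:
Simulating step by step:
Generation 0 (given above): 24 live cells
Generation 1: 24 live cells
##....
######
#.#.#.
#.#.##
.###..
...###
.#....
....##
Generation 2: 26 live cells
.#...#
.####.
.###.#
######
.##.#.
##.##.
#..#..
.#....
Generation 3: 31 live cells
.#.##.
.#####
######
.###.#
####.#
##.##.
#...##
..#...

Cell (1,5) at generation 3: 1 -> alive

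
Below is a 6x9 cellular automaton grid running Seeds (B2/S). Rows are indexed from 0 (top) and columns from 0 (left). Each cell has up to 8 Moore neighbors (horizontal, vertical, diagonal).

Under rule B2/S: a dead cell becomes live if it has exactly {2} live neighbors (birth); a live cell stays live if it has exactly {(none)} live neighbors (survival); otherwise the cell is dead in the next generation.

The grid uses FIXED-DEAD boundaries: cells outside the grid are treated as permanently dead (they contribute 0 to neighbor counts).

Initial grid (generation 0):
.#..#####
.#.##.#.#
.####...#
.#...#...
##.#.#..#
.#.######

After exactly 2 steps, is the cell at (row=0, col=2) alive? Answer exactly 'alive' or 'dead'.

Simulating step by step:
Generation 0 (given above): 30 live cells
Generation 1: 5 live cells
#........
.........
......#..
......###
.........
.........
Generation 2: 5 live cells
.........
.........
.....#..#
.....#...
......#.#
.........

Cell (0,2) at generation 2: 0 -> dead

Answer: dead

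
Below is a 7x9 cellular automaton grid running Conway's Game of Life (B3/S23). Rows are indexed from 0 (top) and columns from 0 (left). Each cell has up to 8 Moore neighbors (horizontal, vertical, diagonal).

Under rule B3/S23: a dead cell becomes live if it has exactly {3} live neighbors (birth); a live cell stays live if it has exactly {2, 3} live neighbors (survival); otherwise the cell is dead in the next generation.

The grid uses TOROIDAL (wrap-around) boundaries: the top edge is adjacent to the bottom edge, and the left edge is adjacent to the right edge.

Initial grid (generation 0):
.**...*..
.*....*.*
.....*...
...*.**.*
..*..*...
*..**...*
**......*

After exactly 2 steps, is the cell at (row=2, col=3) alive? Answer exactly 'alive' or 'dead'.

Answer: dead

Derivation:
Simulating step by step:
Generation 0 (given above): 20 live cells
Generation 1: 26 live cells
..*.....*
***..***.
*...**...
.....**..
*.*..****
..***...*
...*...**
Generation 2: 27 live cells
..**.....
*.******.
*...*..**
**.......
***.....*
.**.**...
*...*..**

Cell (2,3) at generation 2: 0 -> dead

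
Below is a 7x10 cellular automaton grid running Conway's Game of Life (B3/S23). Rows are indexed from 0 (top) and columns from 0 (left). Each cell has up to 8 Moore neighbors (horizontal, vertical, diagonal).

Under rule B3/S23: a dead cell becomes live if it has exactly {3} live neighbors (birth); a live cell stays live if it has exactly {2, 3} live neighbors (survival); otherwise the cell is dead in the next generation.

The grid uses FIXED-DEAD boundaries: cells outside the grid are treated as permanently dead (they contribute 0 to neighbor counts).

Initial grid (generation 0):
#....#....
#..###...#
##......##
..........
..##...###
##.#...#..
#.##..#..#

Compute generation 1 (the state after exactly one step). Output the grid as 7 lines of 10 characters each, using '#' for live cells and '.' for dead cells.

Answer: .....#....
#...##..##
##..#...##
.##....#..
.###...##.
#...#.##.#
#.##......

Derivation:
Simulating step by step:
Generation 0 (given above): 25 live cells
Generation 1: 27 live cells
(generation 1 grid is the final answer)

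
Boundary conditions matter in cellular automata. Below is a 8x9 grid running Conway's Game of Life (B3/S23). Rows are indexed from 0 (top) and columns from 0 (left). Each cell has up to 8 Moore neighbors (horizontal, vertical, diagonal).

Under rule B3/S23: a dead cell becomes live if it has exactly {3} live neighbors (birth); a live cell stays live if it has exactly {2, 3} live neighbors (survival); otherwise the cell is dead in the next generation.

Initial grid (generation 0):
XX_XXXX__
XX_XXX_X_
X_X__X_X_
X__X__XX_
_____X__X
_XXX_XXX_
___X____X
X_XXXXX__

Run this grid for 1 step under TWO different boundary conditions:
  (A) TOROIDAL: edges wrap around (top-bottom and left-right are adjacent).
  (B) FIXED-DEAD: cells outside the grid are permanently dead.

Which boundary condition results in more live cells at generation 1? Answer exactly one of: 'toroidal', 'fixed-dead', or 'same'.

Answer: same

Derivation:
Under TOROIDAL boundary, generation 1:
_______X_
_______X_
X_X__X_X_
XX__XX_X_
XX_X_X__X
X_XX_XXXX
X_______X
X_____XXX
Population = 29

Under FIXED-DEAD boundary, generation 1:
XX_X__X__
_______X_
X_X__X_XX
_X__XX_XX
_X_X_X__X
__XX_XXXX
_________
__XXXX___
Population = 29

Comparison: toroidal=29, fixed-dead=29 -> same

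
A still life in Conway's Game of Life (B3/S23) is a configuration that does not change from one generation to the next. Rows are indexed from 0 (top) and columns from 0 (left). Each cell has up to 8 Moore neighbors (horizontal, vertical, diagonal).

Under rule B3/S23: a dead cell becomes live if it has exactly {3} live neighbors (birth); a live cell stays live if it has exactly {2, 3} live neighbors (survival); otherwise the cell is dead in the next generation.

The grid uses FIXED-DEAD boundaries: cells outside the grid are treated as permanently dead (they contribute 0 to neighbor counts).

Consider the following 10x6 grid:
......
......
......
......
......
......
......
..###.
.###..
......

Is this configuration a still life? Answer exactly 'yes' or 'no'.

Answer: no

Derivation:
Compute generation 1 and compare to generation 0 (given above):
Generation 1:
......
......
......
......
......
......
...#..
.#..#.
.#..#.
..#...
Cell (6,3) differs: gen0=0 vs gen1=1 -> NOT a still life.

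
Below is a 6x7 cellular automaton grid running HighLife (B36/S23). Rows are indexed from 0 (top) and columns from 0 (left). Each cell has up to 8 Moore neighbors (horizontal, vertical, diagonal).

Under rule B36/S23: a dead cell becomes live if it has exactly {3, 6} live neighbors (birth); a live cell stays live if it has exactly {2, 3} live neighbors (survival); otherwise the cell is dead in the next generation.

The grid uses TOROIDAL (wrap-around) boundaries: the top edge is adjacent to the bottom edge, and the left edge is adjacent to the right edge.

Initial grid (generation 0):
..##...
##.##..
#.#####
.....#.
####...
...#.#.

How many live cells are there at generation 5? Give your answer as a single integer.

Simulating step by step:
Generation 0 (given above): 19 live cells
Generation 1: 11 live cells
.#.....
#.#....
#.#....
.....#.
.###..#
..#....
Generation 2: 13 live cells
.##....
#.#....
......#
#..#..#
.###...
#..#...
Generation 3: 18 live cells
#.##...
#.#....
.#....#
##.#..#
.#.##.#
#.##...
Generation 4: 20 live cells
##....#
#.##..#
#.....#
.#.##.#
#.#.###
#.....#
Generation 5: 13 live cells
..#..#.
..#..#.
....#..
######.
..#.#..
.......
Population at generation 5: 13

Answer: 13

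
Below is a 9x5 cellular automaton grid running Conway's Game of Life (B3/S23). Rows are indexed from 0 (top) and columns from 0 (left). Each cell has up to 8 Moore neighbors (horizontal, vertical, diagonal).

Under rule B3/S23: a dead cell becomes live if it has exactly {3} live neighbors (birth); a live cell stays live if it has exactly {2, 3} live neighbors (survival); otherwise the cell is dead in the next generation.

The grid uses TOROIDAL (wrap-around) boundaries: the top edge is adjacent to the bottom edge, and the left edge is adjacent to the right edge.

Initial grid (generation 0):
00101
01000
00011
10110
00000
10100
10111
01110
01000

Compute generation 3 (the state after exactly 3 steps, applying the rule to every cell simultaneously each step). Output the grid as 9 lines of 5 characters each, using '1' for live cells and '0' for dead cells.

Simulating step by step:
Generation 0 (given above): 18 live cells
Generation 1: 20 live cells
11100
10101
11011
00110
00111
10100
10000
00000
11000
Generation 2: 10 live cells
00110
00000
00000
00000
00001
10100
01000
11000
10100
Generation 3: 12 live cells
(generation 3 grid is the final answer)

Answer: 01110
00000
00000
00000
00000
11000
00100
10100
10111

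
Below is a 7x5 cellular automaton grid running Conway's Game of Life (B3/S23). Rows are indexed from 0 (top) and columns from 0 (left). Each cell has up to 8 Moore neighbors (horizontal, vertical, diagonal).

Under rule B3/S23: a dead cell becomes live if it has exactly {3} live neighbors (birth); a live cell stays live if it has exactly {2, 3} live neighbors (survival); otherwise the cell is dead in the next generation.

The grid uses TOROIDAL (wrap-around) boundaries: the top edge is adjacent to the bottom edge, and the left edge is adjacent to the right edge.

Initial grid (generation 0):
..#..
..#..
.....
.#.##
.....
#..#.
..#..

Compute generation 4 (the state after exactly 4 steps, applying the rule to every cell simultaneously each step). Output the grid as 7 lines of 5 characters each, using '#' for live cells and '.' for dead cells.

Simulating step by step:
Generation 0 (given above): 8 live cells
Generation 1: 11 live cells
.###.
.....
..##.
.....
#.##.
.....
.###.
Generation 2: 8 live cells
.#.#.
.#...
.....
.#..#
.....
....#
.#.#.
Generation 3: 8 live cells
##...
..#..
#....
.....
#....
.....
#..##
Generation 4: 9 live cells
(generation 4 grid is the final answer)

Answer: ####.
#....
.....
.....
.....
#....
##..#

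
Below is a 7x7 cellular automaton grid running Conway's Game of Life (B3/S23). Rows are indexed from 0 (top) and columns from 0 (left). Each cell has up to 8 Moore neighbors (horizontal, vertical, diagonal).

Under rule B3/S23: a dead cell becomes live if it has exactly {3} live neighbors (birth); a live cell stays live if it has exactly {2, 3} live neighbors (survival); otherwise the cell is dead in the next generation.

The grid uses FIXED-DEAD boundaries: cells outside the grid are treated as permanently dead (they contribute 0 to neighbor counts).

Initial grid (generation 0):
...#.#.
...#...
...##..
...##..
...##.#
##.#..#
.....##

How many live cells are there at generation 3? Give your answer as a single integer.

Simulating step by step:
Generation 0 (given above): 16 live cells
Generation 1: 10 live cells
....#..
..##...
..#....
..#....
.......
..##..#
.....##
Generation 2: 11 live cells
...#...
..##...
.##....
.......
..##...
.....##
.....##
Generation 3: 14 live cells
..##...
.#.#...
.###...
.#.#...
.......
....###
.....##
Population at generation 3: 14

Answer: 14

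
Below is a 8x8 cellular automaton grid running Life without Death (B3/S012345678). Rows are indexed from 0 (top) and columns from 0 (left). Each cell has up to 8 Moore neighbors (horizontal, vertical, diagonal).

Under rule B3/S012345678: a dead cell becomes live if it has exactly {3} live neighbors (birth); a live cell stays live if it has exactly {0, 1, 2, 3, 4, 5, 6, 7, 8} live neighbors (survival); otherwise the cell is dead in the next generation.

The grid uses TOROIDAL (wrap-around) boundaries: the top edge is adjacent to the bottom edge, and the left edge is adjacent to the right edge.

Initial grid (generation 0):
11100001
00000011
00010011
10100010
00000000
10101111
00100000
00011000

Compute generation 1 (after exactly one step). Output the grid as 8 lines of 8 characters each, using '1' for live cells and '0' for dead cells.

Answer: 11110011
01100011
10010111
10100010
10010000
11111111
01100011
10011000

Derivation:
Simulating step by step:
Generation 0 (given above): 21 live cells
Generation 1: 35 live cells
(generation 1 grid is the final answer)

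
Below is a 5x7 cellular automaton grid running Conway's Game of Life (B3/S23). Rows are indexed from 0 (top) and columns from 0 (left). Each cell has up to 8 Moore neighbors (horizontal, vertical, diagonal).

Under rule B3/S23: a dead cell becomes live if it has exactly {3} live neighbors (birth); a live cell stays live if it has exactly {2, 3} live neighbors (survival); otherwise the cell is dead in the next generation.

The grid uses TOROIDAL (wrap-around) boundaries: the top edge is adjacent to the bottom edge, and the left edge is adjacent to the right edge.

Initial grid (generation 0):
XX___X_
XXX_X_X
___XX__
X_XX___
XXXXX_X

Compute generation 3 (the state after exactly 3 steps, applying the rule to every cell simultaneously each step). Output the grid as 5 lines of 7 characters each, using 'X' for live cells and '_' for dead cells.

Simulating step by step:
Generation 0 (given above): 19 live cells
Generation 1: 11 live cells
_______
__X_X_X
____XXX
X____XX
____XX_
Generation 2: 10 live cells
___XX__
___XX_X
___XX__
X______
____XX_
Generation 3: 9 live cells
(generation 3 grid is the final answer)

Answer: _______
__X____
___XXX_
___X_X_
___XXX_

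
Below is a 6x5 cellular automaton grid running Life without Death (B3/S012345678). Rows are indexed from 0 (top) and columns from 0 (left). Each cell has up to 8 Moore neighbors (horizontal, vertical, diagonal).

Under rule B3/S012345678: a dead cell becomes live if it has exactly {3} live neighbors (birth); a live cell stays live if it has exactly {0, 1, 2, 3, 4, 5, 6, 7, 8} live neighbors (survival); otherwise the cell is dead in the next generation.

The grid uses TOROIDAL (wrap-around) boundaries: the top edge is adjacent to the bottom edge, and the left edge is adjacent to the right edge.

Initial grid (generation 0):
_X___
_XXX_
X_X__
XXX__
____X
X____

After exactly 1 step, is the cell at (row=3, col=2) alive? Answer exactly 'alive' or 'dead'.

Answer: alive

Derivation:
Simulating step by step:
Generation 0 (given above): 11 live cells
Generation 1: 16 live cells
XX___
XXXX_
X_X_X
XXXXX
____X
X____

Cell (3,2) at generation 1: 1 -> alive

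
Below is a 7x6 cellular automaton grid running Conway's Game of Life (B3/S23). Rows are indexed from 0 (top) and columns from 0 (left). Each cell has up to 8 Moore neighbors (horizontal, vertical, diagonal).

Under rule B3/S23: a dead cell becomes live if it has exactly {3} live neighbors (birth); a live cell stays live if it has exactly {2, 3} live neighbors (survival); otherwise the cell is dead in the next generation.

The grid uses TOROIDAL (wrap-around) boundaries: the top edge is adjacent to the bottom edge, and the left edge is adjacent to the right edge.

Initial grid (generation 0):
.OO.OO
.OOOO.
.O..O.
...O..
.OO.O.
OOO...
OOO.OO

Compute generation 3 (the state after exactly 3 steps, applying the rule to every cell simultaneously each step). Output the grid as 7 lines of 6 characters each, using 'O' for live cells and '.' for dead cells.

Answer: ......
...O..
O.....
OO....
.O....
.....O
......

Derivation:
Simulating step by step:
Generation 0 (given above): 22 live cells
Generation 1: 8 live cells
......
......
.O..O.
.O.OO.
O.....
....O.
....O.
Generation 2: 13 live cells
......
......
..OOO.
OOOOOO
...OOO
.....O
......
Generation 3: 6 live cells
(generation 3 grid is the final answer)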